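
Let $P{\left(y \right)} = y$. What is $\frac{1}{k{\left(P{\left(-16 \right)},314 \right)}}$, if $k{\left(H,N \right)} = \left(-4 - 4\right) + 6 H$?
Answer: $- \frac{1}{104} \approx -0.0096154$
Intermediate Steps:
$k{\left(H,N \right)} = -8 + 6 H$
$\frac{1}{k{\left(P{\left(-16 \right)},314 \right)}} = \frac{1}{-8 + 6 \left(-16\right)} = \frac{1}{-8 - 96} = \frac{1}{-104} = - \frac{1}{104}$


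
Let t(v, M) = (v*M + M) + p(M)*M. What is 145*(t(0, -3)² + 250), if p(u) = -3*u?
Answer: 166750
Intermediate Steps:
t(v, M) = M - 3*M² + M*v (t(v, M) = (v*M + M) + (-3*M)*M = (M*v + M) - 3*M² = (M + M*v) - 3*M² = M - 3*M² + M*v)
145*(t(0, -3)² + 250) = 145*((-3*(1 + 0 - 3*(-3)))² + 250) = 145*((-3*(1 + 0 + 9))² + 250) = 145*((-3*10)² + 250) = 145*((-30)² + 250) = 145*(900 + 250) = 145*1150 = 166750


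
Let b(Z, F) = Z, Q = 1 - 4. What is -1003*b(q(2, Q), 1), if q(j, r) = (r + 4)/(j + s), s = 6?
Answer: -1003/8 ≈ -125.38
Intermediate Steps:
Q = -3
q(j, r) = (4 + r)/(6 + j) (q(j, r) = (r + 4)/(j + 6) = (4 + r)/(6 + j))
-1003*b(q(2, Q), 1) = -1003*(4 - 3)/(6 + 2) = -1003/8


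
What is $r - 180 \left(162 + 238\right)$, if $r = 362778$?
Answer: $290778$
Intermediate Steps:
$r - 180 \left(162 + 238\right) = 362778 - 180 \left(162 + 238\right) = 362778 - 72000 = 290778$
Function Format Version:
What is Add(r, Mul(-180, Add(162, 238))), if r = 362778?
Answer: 290778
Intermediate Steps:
Add(r, Mul(-180, Add(162, 238))) = Add(362778, Mul(-180, Add(162, 238))) = Add(362778, Mul(-180, 400)) = Add(362778, -72000) = 290778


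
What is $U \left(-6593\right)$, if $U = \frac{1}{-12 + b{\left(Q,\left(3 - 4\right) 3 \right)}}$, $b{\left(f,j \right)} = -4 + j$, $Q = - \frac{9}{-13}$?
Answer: $347$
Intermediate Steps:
$Q = \frac{9}{13}$ ($Q = \left(-9\right) \left(- \frac{1}{13}\right) = \frac{9}{13} \approx 0.69231$)
$U = - \frac{1}{19}$ ($U = \frac{1}{-12 - \left(4 - \left(3 - 4\right) 3\right)} = \frac{1}{-12 - 7} = \frac{1}{-19} = - \frac{1}{19} \approx -0.052632$)
$U \left(-6593\right) = \left(- \frac{1}{19}\right) \left(-6593\right) = 347$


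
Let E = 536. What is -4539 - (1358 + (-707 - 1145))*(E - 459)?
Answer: 33499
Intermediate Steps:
-4539 - (1358 + (-707 - 1145))*(E - 459) = -4539 - (1358 + (-707 - 1145))*(536 - 459) = -4539 - (1358 - 1852)*77 = -4539 - (-494)*77 = -4539 - 1*(-38038) = -4539 + 38038 = 33499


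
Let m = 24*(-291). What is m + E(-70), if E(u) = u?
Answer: -7054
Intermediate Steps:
m = -6984
m + E(-70) = -6984 - 70 = -7054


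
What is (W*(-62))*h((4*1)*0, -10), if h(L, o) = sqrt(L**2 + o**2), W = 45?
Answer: -27900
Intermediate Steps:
(W*(-62))*h((4*1)*0, -10) = (45*(-62))*sqrt(((4*1)*0)**2 + (-10)**2) = -2790*sqrt((4*0)**2 + 100) = -2790*sqrt(0**2 + 100) = -2790*sqrt(0 + 100) = -2790*sqrt(100) = -2790*10 = -27900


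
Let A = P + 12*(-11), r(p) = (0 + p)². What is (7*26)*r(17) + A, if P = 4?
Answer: 52470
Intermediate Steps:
r(p) = p²
A = -128 (A = 4 + 12*(-11) = 4 - 132 = -128)
(7*26)*r(17) + A = (7*26)*17² - 128 = 182*289 - 128 = 52598 - 128 = 52470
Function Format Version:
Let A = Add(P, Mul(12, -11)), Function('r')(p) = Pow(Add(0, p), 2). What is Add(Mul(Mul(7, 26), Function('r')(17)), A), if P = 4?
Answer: 52470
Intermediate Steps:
Function('r')(p) = Pow(p, 2)
A = -128 (A = Add(4, Mul(12, -11)) = Add(4, -132) = -128)
Add(Mul(Mul(7, 26), Function('r')(17)), A) = Add(Mul(Mul(7, 26), Pow(17, 2)), -128) = Add(Mul(182, 289), -128) = Add(52598, -128) = 52470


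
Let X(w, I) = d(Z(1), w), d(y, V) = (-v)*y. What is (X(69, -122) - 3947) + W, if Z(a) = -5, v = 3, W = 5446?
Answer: 1514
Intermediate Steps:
d(y, V) = -3*y (d(y, V) = (-1*3)*y = -3*y)
X(w, I) = 15 (X(w, I) = -3*(-5) = 15)
(X(69, -122) - 3947) + W = (15 - 3947) + 5446 = -3932 + 5446 = 1514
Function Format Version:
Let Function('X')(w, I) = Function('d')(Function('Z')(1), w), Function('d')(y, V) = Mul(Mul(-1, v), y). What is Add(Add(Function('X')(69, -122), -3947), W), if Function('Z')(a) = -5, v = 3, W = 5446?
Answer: 1514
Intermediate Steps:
Function('d')(y, V) = Mul(-3, y) (Function('d')(y, V) = Mul(Mul(-1, 3), y) = Mul(-3, y))
Function('X')(w, I) = 15 (Function('X')(w, I) = Mul(-3, -5) = 15)
Add(Add(Function('X')(69, -122), -3947), W) = Add(Add(15, -3947), 5446) = Add(-3932, 5446) = 1514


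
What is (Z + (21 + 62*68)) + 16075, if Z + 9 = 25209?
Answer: 45512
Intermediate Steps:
Z = 25200 (Z = -9 + 25209 = 25200)
(Z + (21 + 62*68)) + 16075 = (25200 + (21 + 62*68)) + 16075 = (25200 + (21 + 4216)) + 16075 = (25200 + 4237) + 16075 = 29437 + 16075 = 45512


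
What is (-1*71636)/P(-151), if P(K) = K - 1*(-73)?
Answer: 35818/39 ≈ 918.41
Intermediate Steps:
P(K) = 73 + K (P(K) = K + 73 = 73 + K)
(-1*71636)/P(-151) = (-1*71636)/(73 - 151) = -71636/(-78) = -71636*(-1/78) = 35818/39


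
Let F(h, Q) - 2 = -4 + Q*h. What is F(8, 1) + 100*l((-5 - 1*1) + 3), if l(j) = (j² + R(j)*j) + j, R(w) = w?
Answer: 1506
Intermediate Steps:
F(h, Q) = -2 + Q*h (F(h, Q) = 2 + (-4 + Q*h) = -2 + Q*h)
l(j) = j + 2*j² (l(j) = (j² + j*j) + j = (j² + j²) + j = 2*j² + j = j + 2*j²)
F(8, 1) + 100*l((-5 - 1*1) + 3) = (-2 + 1*8) + 100*(((-5 - 1*1) + 3)*(1 + 2*((-5 - 1*1) + 3))) = (-2 + 8) + 100*(((-5 - 1) + 3)*(1 + 2*((-5 - 1) + 3))) = 6 + 100*((-6 + 3)*(1 + 2*(-6 + 3))) = 6 + 100*(-3*(1 + 2*(-3))) = 6 + 100*(-3*(1 - 6)) = 6 + 100*(-3*(-5)) = 6 + 100*15 = 6 + 1500 = 1506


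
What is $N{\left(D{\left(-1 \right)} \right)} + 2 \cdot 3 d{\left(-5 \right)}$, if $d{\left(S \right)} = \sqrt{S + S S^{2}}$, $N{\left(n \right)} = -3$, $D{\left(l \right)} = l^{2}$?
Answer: $-3 + 6 i \sqrt{130} \approx -3.0 + 68.411 i$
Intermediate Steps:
$d{\left(S \right)} = \sqrt{S + S^{3}}$
$N{\left(D{\left(-1 \right)} \right)} + 2 \cdot 3 d{\left(-5 \right)} = -3 + 2 \cdot 3 \sqrt{-5 + \left(-5\right)^{3}} = -3 + 6 \sqrt{-5 - 125} = -3 + 6 \sqrt{-130} = -3 + 6 i \sqrt{130}$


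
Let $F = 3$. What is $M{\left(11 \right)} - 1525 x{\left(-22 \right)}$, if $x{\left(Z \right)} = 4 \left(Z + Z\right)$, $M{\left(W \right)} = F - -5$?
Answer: $268408$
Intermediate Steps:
$M{\left(W \right)} = 8$ ($M{\left(W \right)} = 3 - -5 = 3 + 5 = 8$)
$x{\left(Z \right)} = 8 Z$ ($x{\left(Z \right)} = 4 \cdot 2 Z = 8 Z$)
$M{\left(11 \right)} - 1525 x{\left(-22 \right)} = 8 - 1525 \cdot 8 \left(-22\right) = 8 - -268400 = 8 + 268400 = 268408$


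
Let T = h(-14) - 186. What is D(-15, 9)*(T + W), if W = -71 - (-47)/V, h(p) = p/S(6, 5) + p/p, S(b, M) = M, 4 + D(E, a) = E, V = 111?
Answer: 2724581/555 ≈ 4909.2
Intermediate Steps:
D(E, a) = -4 + E
h(p) = 1 + p/5 (h(p) = p/5 + p/p = p*(⅕) + 1 = p/5 + 1 = 1 + p/5)
W = -7834/111 (W = -71 - (-47)/111 = -71 - 1*(-47/111) = -71 + 47/111 = -7834/111 ≈ -70.577)
T = -939/5 (T = (1 + (⅕)*(-14)) - 186 = (1 - 14/5) - 186 = -9/5 - 186 = -939/5 ≈ -187.80)
D(-15, 9)*(T + W) = (-4 - 15)*(-939/5 - 7834/111) = -19*(-143399/555) = 2724581/555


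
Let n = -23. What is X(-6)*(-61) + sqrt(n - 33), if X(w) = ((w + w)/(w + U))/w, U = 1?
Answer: 122/5 + 2*I*sqrt(14) ≈ 24.4 + 7.4833*I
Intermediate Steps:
X(w) = 2/(1 + w) (X(w) = ((w + w)/(w + 1))/w = ((2*w)/(1 + w))/w = (2*w/(1 + w))/w = 2/(1 + w))
X(-6)*(-61) + sqrt(n - 33) = (2/(1 - 6))*(-61) + sqrt(-23 - 33) = (2/(-5))*(-61) + sqrt(-56) = (2*(-1/5))*(-61) + 2*I*sqrt(14) = -2/5*(-61) + 2*I*sqrt(14) = 122/5 + 2*I*sqrt(14)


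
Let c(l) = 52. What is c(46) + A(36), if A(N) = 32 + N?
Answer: 120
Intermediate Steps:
c(46) + A(36) = 52 + (32 + 36) = 52 + 68 = 120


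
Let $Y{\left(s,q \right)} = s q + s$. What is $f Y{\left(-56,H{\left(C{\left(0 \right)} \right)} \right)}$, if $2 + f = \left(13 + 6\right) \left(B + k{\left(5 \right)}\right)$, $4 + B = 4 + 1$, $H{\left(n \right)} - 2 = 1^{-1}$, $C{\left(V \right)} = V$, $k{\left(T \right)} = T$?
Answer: $-25088$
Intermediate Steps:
$H{\left(n \right)} = 3$ ($H{\left(n \right)} = 2 + 1^{-1} = 2 + 1 = 3$)
$B = 1$ ($B = -4 + \left(4 + 1\right) = -4 + 5 = 1$)
$Y{\left(s,q \right)} = s + q s$ ($Y{\left(s,q \right)} = q s + s = s + q s$)
$f = 112$ ($f = -2 + \left(13 + 6\right) \left(1 + 5\right) = -2 + 19 \cdot 6 = -2 + 114 = 112$)
$f Y{\left(-56,H{\left(C{\left(0 \right)} \right)} \right)} = 112 \left(- 56 \left(1 + 3\right)\right) = 112 \left(\left(-56\right) 4\right) = 112 \left(-224\right) = -25088$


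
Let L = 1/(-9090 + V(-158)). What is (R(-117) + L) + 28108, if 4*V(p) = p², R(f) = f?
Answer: 79746358/2849 ≈ 27991.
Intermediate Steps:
V(p) = p²/4
L = -1/2849 (L = 1/(-9090 + (¼)*(-158)²) = 1/(-9090 + (¼)*24964) = 1/(-9090 + 6241) = 1/(-2849) = -1/2849 ≈ -0.00035100)
(R(-117) + L) + 28108 = (-117 - 1/2849) + 28108 = -333334/2849 + 28108 = 79746358/2849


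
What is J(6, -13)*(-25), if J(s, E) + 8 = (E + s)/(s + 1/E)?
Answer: 2525/11 ≈ 229.55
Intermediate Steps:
J(s, E) = -8 + (E + s)/(s + 1/E)
J(6, -13)*(-25) = ((-8 + (-13)**2 - 7*(-13)*6)/(1 - 13*6))*(-25) = ((-8 + 169 + 546)/(1 - 78))*(-25) = (707/(-77))*(-25) = -1/77*707*(-25) = -101/11*(-25) = 2525/11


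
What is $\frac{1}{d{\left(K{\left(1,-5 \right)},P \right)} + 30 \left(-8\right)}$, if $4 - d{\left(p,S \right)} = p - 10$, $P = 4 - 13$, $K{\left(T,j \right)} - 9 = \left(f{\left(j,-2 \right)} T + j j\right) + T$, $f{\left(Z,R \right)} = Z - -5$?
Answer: $- \frac{1}{261} \approx -0.0038314$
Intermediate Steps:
$f{\left(Z,R \right)} = 5 + Z$ ($f{\left(Z,R \right)} = Z + 5 = 5 + Z$)
$K{\left(T,j \right)} = 9 + T + j^{2} + T \left(5 + j\right)$ ($K{\left(T,j \right)} = 9 + \left(\left(\left(5 + j\right) T + j j\right) + T\right) = 9 + \left(\left(T \left(5 + j\right) + j^{2}\right) + T\right) = 9 + \left(\left(j^{2} + T \left(5 + j\right)\right) + T\right) = 9 + \left(T + j^{2} + T \left(5 + j\right)\right) = 9 + T + j^{2} + T \left(5 + j\right)$)
$P = -9$
$d{\left(p,S \right)} = 14 - p$ ($d{\left(p,S \right)} = 4 - \left(p - 10\right) = 4 - \left(-10 + p\right) = 14 - p$)
$\frac{1}{d{\left(K{\left(1,-5 \right)},P \right)} + 30 \left(-8\right)} = \frac{1}{\left(14 - \left(9 + 1 + \left(-5\right)^{2} + 1 \left(5 - 5\right)\right)\right) + 30 \left(-8\right)} = \frac{1}{\left(14 - \left(9 + 1 + 25 + 1 \cdot 0\right)\right) - 240} = \frac{1}{\left(14 - \left(9 + 1 + 25 + 0\right)\right) - 240} = \frac{1}{\left(14 - 35\right) - 240} = \frac{1}{-21 - 240} = \frac{1}{-261} = - \frac{1}{261}$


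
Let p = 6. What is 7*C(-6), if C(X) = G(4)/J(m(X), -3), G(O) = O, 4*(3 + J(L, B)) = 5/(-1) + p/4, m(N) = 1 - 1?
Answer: -224/31 ≈ -7.2258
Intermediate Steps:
m(N) = 0
J(L, B) = -31/8 (J(L, B) = -3 + (5/(-1) + 6/4)/4 = -3 + (5*(-1) + 6*(1/4))/4 = -3 + (-5 + 3/2)/4 = -3 + (1/4)*(-7/2) = -3 - 7/8 = -31/8)
C(X) = -32/31 (C(X) = 4/(-31/8) = 4*(-8/31) = -32/31)
7*C(-6) = 7*(-32/31) = -224/31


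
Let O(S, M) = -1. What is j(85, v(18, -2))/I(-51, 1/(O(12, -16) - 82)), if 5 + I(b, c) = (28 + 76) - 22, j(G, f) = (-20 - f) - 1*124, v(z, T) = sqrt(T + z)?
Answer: -148/77 ≈ -1.9221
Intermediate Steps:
j(G, f) = -144 - f (j(G, f) = (-20 - f) - 124 = -144 - f)
I(b, c) = 77 (I(b, c) = -5 + ((28 + 76) - 22) = -5 + (104 - 22) = -5 + 82 = 77)
j(85, v(18, -2))/I(-51, 1/(O(12, -16) - 82)) = (-144 - sqrt(-2 + 18))/77 = (-144 - sqrt(16))*(1/77) = (-144 - 1*4)*(1/77) = (-144 - 4)*(1/77) = -148*1/77 = -148/77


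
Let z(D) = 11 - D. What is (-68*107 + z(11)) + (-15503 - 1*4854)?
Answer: -27633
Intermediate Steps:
(-68*107 + z(11)) + (-15503 - 1*4854) = (-68*107 + (11 - 1*11)) + (-15503 - 1*4854) = (-7276 + (11 - 11)) + (-15503 - 4854) = (-7276 + 0) - 20357 = -7276 - 20357 = -27633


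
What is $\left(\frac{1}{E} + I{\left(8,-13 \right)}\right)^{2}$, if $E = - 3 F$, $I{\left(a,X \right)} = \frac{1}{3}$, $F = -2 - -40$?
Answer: $\frac{1369}{12996} \approx 0.10534$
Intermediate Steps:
$F = 38$ ($F = -2 + 40 = 38$)
$I{\left(a,X \right)} = \frac{1}{3}$
$E = -114$ ($E = \left(-3\right) 38 = -114$)
$\left(\frac{1}{E} + I{\left(8,-13 \right)}\right)^{2} = \left(\frac{1}{-114} + \frac{1}{3}\right)^{2} = \left(- \frac{1}{114} + \frac{1}{3}\right)^{2} = \left(\frac{37}{114}\right)^{2} = \frac{1369}{12996}$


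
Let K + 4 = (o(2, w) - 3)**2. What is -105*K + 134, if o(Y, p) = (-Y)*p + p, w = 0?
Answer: -391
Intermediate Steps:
o(Y, p) = p - Y*p (o(Y, p) = -Y*p + p = p - Y*p)
K = 5 (K = -4 + (0*(1 - 1*2) - 3)**2 = -4 + (0*(1 - 2) - 3)**2 = -4 + (0*(-1) - 3)**2 = -4 + (0 - 3)**2 = -4 + (-3)**2 = -4 + 9 = 5)
-105*K + 134 = -105*5 + 134 = -525 + 134 = -391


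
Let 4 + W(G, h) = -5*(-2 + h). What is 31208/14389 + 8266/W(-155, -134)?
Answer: 70018041/4863482 ≈ 14.397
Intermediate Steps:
W(G, h) = 6 - 5*h (W(G, h) = -4 - 5*(-2 + h) = -4 + (10 - 5*h) = 6 - 5*h)
31208/14389 + 8266/W(-155, -134) = 31208/14389 + 8266/(6 - 5*(-134)) = 31208*(1/14389) + 8266/(6 + 670) = 31208/14389 + 8266/676 = 31208/14389 + 8266*(1/676) = 31208/14389 + 4133/338 = 70018041/4863482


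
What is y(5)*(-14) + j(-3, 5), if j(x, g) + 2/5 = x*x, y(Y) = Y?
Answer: -307/5 ≈ -61.400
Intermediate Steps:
j(x, g) = -⅖ + x² (j(x, g) = -⅖ + x*x = -⅖ + x²)
y(5)*(-14) + j(-3, 5) = 5*(-14) + (-⅖ + (-3)²) = -70 + (-⅖ + 9) = -70 + 43/5 = -307/5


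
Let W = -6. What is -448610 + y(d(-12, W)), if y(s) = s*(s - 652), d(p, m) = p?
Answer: -440642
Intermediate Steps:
y(s) = s*(-652 + s)
-448610 + y(d(-12, W)) = -448610 - 12*(-652 - 12) = -448610 - 12*(-664) = -448610 + 7968 = -440642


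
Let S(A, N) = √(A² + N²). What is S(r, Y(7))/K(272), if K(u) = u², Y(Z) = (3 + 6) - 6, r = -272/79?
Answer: √130153/5844736 ≈ 6.1725e-5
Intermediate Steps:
r = -272/79 (r = -272*1/79 = -272/79 ≈ -3.4430)
Y(Z) = 3 (Y(Z) = 9 - 6 = 3)
S(r, Y(7))/K(272) = √((-272/79)² + 3²)/(272²) = √(73984/6241 + 9)/73984 = √(130153/6241)*(1/73984) = (√130153/79)*(1/73984) = √130153/5844736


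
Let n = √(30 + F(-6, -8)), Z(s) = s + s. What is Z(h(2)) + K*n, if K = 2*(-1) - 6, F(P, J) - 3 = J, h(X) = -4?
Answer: -48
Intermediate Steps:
F(P, J) = 3 + J
Z(s) = 2*s
K = -8 (K = -2 - 6 = -8)
n = 5 (n = √(30 + (3 - 8)) = √(30 - 5) = √25 = 5)
Z(h(2)) + K*n = 2*(-4) - 8*5 = -8 - 40 = -48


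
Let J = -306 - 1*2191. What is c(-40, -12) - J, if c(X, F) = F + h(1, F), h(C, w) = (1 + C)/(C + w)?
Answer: 27333/11 ≈ 2484.8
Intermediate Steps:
h(C, w) = (1 + C)/(C + w)
c(X, F) = F + 2/(1 + F) (c(X, F) = F + (1 + 1)/(1 + F) = F + 2/(1 + F))
J = -2497 (J = -306 - 2191 = -2497)
c(-40, -12) - J = (2 - 12*(1 - 12))/(1 - 12) - 1*(-2497) = (2 - 12*(-11))/(-11) + 2497 = -(2 + 132)/11 + 2497 = -1/11*134 + 2497 = -134/11 + 2497 = 27333/11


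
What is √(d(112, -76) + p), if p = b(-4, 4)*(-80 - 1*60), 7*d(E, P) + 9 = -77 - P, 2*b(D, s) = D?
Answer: 5*√546/7 ≈ 16.690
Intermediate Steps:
b(D, s) = D/2
d(E, P) = -86/7 - P/7 (d(E, P) = -9/7 + (-77 - P)/7 = -9/7 + (-11 - P/7) = -86/7 - P/7)
p = 280 (p = ((½)*(-4))*(-80 - 1*60) = -2*(-80 - 60) = -2*(-140) = 280)
√(d(112, -76) + p) = √((-86/7 - ⅐*(-76)) + 280) = √((-86/7 + 76/7) + 280) = √(-10/7 + 280) = √(1950/7) = 5*√546/7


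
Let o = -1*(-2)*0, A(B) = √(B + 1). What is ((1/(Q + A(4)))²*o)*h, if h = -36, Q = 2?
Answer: 0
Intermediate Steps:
A(B) = √(1 + B)
o = 0 (o = 2*0 = 0)
((1/(Q + A(4)))²*o)*h = ((1/(2 + √(1 + 4)))²*0)*(-36) = ((1/(2 + √5))²*0)*(-36) = (0/(2 + √5)²)*(-36) = 0*(-36) = 0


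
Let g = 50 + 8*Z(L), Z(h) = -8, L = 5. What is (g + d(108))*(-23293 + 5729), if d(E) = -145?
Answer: 2792676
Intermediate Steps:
g = -14 (g = 50 + 8*(-8) = 50 - 64 = -14)
(g + d(108))*(-23293 + 5729) = (-14 - 145)*(-23293 + 5729) = -159*(-17564) = 2792676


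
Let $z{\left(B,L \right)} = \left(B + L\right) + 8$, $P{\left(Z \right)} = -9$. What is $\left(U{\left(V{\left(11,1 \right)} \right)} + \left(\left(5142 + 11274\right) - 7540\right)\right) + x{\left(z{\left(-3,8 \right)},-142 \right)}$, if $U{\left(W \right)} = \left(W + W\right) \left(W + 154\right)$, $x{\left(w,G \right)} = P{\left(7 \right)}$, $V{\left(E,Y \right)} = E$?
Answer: $12497$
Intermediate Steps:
$z{\left(B,L \right)} = 8 + B + L$
$x{\left(w,G \right)} = -9$
$U{\left(W \right)} = 2 W \left(154 + W\right)$
$\left(U{\left(V{\left(11,1 \right)} \right)} + \left(\left(5142 + 11274\right) - 7540\right)\right) + x{\left(z{\left(-3,8 \right)},-142 \right)} = \left(2 \cdot 11 \left(154 + 11\right) + \left(\left(5142 + 11274\right) - 7540\right)\right) - 9 = \left(2 \cdot 11 \cdot 165 + \left(16416 - 7540\right)\right) - 9 = \left(3630 + 8876\right) - 9 = 12506 - 9 = 12497$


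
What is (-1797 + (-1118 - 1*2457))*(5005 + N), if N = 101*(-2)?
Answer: -25801716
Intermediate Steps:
N = -202
(-1797 + (-1118 - 1*2457))*(5005 + N) = (-1797 + (-1118 - 1*2457))*(5005 - 202) = (-1797 + (-1118 - 2457))*4803 = (-1797 - 3575)*4803 = -5372*4803 = -25801716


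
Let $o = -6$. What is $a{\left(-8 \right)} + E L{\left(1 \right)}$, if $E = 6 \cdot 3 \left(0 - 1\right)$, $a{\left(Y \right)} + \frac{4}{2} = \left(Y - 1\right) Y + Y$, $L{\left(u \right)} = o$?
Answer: $170$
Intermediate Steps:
$L{\left(u \right)} = -6$
$a{\left(Y \right)} = -2 + Y + Y \left(-1 + Y\right)$ ($a{\left(Y \right)} = -2 + \left(\left(Y - 1\right) Y + Y\right) = -2 + \left(\left(-1 + Y\right) Y + Y\right) = -2 + \left(Y \left(-1 + Y\right) + Y\right) = -2 + \left(Y + Y \left(-1 + Y\right)\right) = -2 + Y + Y \left(-1 + Y\right)$)
$E = -18$ ($E = 18 \left(-1\right) = -18$)
$a{\left(-8 \right)} + E L{\left(1 \right)} = \left(-2 + \left(-8\right)^{2}\right) - -108 = \left(-2 + 64\right) + 108 = 62 + 108 = 170$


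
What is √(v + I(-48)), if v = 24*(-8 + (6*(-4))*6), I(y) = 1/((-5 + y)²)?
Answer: I*√10247231/53 ≈ 60.399*I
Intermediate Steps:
I(y) = (-5 + y)⁻²
v = -3648 (v = 24*(-8 - 24*6) = 24*(-8 - 144) = 24*(-152) = -3648)
√(v + I(-48)) = √(-3648 + (-5 - 48)⁻²) = √(-3648 + (-53)⁻²) = √(-3648 + 1/2809) = √(-10247231/2809) = I*√10247231/53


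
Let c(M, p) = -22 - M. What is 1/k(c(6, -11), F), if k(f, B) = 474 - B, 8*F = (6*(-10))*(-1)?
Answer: 2/933 ≈ 0.0021436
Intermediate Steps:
F = 15/2 (F = ((6*(-10))*(-1))/8 = (-60*(-1))/8 = (⅛)*60 = 15/2 ≈ 7.5000)
1/k(c(6, -11), F) = 1/(474 - 1*15/2) = 1/(474 - 15/2) = 1/(933/2) = 2/933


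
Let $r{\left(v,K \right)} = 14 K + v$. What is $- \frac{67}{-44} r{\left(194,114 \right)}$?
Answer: $\frac{59965}{22} \approx 2725.7$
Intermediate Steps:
$r{\left(v,K \right)} = v + 14 K$
$- \frac{67}{-44} r{\left(194,114 \right)} = - \frac{67}{-44} \left(194 + 14 \cdot 114\right) = \left(-67\right) \left(- \frac{1}{44}\right) \left(194 + 1596\right) = \frac{67}{44} \cdot 1790 = \frac{59965}{22}$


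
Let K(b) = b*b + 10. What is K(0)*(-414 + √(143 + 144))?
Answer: -4140 + 10*√287 ≈ -3970.6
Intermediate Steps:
K(b) = 10 + b² (K(b) = b² + 10 = 10 + b²)
K(0)*(-414 + √(143 + 144)) = (10 + 0²)*(-414 + √(143 + 144)) = (10 + 0)*(-414 + √287) = 10*(-414 + √287) = -4140 + 10*√287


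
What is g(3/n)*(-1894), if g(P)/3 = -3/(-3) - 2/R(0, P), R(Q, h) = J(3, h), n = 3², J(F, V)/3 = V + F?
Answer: -22728/5 ≈ -4545.6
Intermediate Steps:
J(F, V) = 3*F + 3*V (J(F, V) = 3*(V + F) = 3*(F + V) = 3*F + 3*V)
n = 9
R(Q, h) = 9 + 3*h (R(Q, h) = 3*3 + 3*h = 9 + 3*h)
g(P) = 3 - 6/(9 + 3*P) (g(P) = 3*(-3/(-3) - 2/(9 + 3*P)) = 3*(-3*(-⅓) - 2/(9 + 3*P)) = 3*(1 - 2/(9 + 3*P)) = 3 - 6/(9 + 3*P))
g(3/n)*(-1894) = ((7 + 3*(3/9))/(3 + 3/9))*(-1894) = ((7 + 3*(3*(⅑)))/(3 + 3*(⅑)))*(-1894) = ((7 + 3*(⅓))/(3 + ⅓))*(-1894) = ((7 + 1)/(10/3))*(-1894) = ((3/10)*8)*(-1894) = (12/5)*(-1894) = -22728/5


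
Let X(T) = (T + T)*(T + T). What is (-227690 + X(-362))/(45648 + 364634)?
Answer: 148243/205141 ≈ 0.72264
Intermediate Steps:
X(T) = 4*T**2 (X(T) = (2*T)*(2*T) = 4*T**2)
(-227690 + X(-362))/(45648 + 364634) = (-227690 + 4*(-362)**2)/(45648 + 364634) = (-227690 + 4*131044)/410282 = (-227690 + 524176)*(1/410282) = 296486*(1/410282) = 148243/205141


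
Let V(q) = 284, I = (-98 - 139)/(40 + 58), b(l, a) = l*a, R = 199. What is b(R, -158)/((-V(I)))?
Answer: 15721/142 ≈ 110.71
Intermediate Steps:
b(l, a) = a*l
I = -237/98 ≈ -2.4184
b(R, -158)/((-V(I))) = (-158*199)/((-1*284)) = -31442/(-284) = -31442*(-1/284) = 15721/142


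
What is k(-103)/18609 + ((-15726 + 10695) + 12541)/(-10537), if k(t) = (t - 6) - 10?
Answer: -141007493/196083033 ≈ -0.71912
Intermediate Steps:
k(t) = -16 + t (k(t) = (-6 + t) - 10 = -16 + t)
k(-103)/18609 + ((-15726 + 10695) + 12541)/(-10537) = (-16 - 103)/18609 + ((-15726 + 10695) + 12541)/(-10537) = -119*1/18609 + (-5031 + 12541)*(-1/10537) = -119/18609 + 7510*(-1/10537) = -119/18609 - 7510/10537 = -141007493/196083033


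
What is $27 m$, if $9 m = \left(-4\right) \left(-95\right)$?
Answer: $1140$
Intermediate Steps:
$m = \frac{380}{9}$ ($m = \frac{\left(-4\right) \left(-95\right)}{9} = \frac{1}{9} \cdot 380 = \frac{380}{9} \approx 42.222$)
$27 m = 27 \cdot \frac{380}{9} = 1140$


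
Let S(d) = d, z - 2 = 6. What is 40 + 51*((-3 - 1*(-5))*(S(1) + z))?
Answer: 958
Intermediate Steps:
z = 8 (z = 2 + 6 = 8)
40 + 51*((-3 - 1*(-5))*(S(1) + z)) = 40 + 51*((-3 - 1*(-5))*(1 + 8)) = 40 + 51*((-3 + 5)*9) = 40 + 51*(2*9) = 40 + 51*18 = 40 + 918 = 958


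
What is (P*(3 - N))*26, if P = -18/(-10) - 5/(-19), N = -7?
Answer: 10192/19 ≈ 536.42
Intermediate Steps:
P = 196/95 (P = -18*(-1/10) - 5*(-1/19) = 9/5 + 5/19 = 196/95 ≈ 2.0632)
(P*(3 - N))*26 = (196*(3 - 1*(-7))/95)*26 = (196*(3 + 7)/95)*26 = ((196/95)*10)*26 = (392/19)*26 = 10192/19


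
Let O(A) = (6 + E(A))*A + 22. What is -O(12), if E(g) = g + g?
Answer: -382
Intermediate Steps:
E(g) = 2*g
O(A) = 22 + A*(6 + 2*A) (O(A) = (6 + 2*A)*A + 22 = A*(6 + 2*A) + 22 = 22 + A*(6 + 2*A))
-O(12) = -(22 + 2*12² + 6*12) = -(22 + 2*144 + 72) = -(22 + 288 + 72) = -1*382 = -382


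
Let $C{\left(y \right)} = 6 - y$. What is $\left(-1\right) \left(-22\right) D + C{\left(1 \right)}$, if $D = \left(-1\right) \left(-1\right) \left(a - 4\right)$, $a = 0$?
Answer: $-83$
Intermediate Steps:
$D = -4$ ($D = \left(-1\right) \left(-1\right) \left(0 - 4\right) = 1 \left(-4\right) = -4$)
$\left(-1\right) \left(-22\right) D + C{\left(1 \right)} = \left(-1\right) \left(-22\right) \left(-4\right) + \left(6 - 1\right) = 22 \left(-4\right) + \left(6 - 1\right) = -88 + 5 = -83$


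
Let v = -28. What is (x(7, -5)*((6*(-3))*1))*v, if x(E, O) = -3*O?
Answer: 7560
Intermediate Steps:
(x(7, -5)*((6*(-3))*1))*v = ((-3*(-5))*((6*(-3))*1))*(-28) = (15*(-18*1))*(-28) = (15*(-18))*(-28) = -270*(-28) = 7560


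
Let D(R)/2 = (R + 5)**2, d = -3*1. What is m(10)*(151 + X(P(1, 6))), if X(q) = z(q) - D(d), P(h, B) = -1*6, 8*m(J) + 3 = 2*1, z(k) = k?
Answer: -137/8 ≈ -17.125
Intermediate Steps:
d = -3
m(J) = -1/8 (m(J) = -3/8 + (2*1)/8 = -3/8 + (1/8)*2 = -3/8 + 1/4 = -1/8)
P(h, B) = -6
D(R) = 2*(5 + R)**2 (D(R) = 2*(R + 5)**2 = 2*(5 + R)**2)
X(q) = -8 + q (X(q) = q - 2*(5 - 3)**2 = q - 2*2**2 = q - 2*4 = q - 1*8 = q - 8 = -8 + q)
m(10)*(151 + X(P(1, 6))) = -(151 + (-8 - 6))/8 = -(151 - 14)/8 = -1/8*137 = -137/8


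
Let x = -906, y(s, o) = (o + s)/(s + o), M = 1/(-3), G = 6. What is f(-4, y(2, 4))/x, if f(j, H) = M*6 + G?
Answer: -2/453 ≈ -0.0044150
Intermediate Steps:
M = -1/3 ≈ -0.33333
y(s, o) = 1 (y(s, o) = (o + s)/(o + s) = 1)
f(j, H) = 4 (f(j, H) = -1/3*6 + 6 = -2 + 6 = 4)
f(-4, y(2, 4))/x = 4/(-906) = 4*(-1/906) = -2/453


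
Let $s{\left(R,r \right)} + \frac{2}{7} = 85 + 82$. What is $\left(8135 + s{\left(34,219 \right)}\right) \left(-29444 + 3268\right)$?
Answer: $- \frac{1521139712}{7} \approx -2.1731 \cdot 10^{8}$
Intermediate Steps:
$s{\left(R,r \right)} = \frac{1167}{7}$ ($s{\left(R,r \right)} = - \frac{2}{7} + \left(85 + 82\right) = - \frac{2}{7} + 167 = \frac{1167}{7}$)
$\left(8135 + s{\left(34,219 \right)}\right) \left(-29444 + 3268\right) = \left(8135 + \frac{1167}{7}\right) \left(-29444 + 3268\right) = \frac{58112}{7} \left(-26176\right) = - \frac{1521139712}{7}$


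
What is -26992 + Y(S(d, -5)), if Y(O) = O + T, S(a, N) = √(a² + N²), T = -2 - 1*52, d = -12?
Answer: -27033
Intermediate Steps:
T = -54 (T = -2 - 52 = -54)
S(a, N) = √(N² + a²)
Y(O) = -54 + O (Y(O) = O - 54 = -54 + O)
-26992 + Y(S(d, -5)) = -26992 + (-54 + √((-5)² + (-12)²)) = -26992 + (-54 + √(25 + 144)) = -26992 + (-54 + √169) = -26992 + (-54 + 13) = -26992 - 41 = -27033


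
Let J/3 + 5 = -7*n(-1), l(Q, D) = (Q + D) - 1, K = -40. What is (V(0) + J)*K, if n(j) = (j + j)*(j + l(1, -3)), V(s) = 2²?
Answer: 7160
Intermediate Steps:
V(s) = 4
l(Q, D) = -1 + D + Q (l(Q, D) = (D + Q) - 1 = -1 + D + Q)
n(j) = 2*j*(-3 + j) (n(j) = (j + j)*(j + (-1 - 3 + 1)) = (2*j)*(j - 3) = (2*j)*(-3 + j) = 2*j*(-3 + j))
J = -183 (J = -15 + 3*(-14*(-1)*(-3 - 1)) = -15 + 3*(-14*(-1)*(-4)) = -15 + 3*(-7*8) = -15 + 3*(-56) = -15 - 168 = -183)
(V(0) + J)*K = (4 - 183)*(-40) = -179*(-40) = 7160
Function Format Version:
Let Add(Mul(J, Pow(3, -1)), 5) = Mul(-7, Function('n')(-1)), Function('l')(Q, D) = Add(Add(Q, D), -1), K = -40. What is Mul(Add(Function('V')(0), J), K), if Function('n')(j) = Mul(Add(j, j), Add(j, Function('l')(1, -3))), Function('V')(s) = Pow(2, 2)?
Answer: 7160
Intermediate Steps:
Function('V')(s) = 4
Function('l')(Q, D) = Add(-1, D, Q) (Function('l')(Q, D) = Add(Add(D, Q), -1) = Add(-1, D, Q))
Function('n')(j) = Mul(2, j, Add(-3, j)) (Function('n')(j) = Mul(Add(j, j), Add(j, Add(-1, -3, 1))) = Mul(Mul(2, j), Add(j, -3)) = Mul(Mul(2, j), Add(-3, j)) = Mul(2, j, Add(-3, j)))
J = -183 (J = Add(-15, Mul(3, Mul(-7, Mul(2, -1, Add(-3, -1))))) = Add(-15, Mul(3, Mul(-7, Mul(2, -1, -4)))) = Add(-15, Mul(3, Mul(-7, 8))) = Add(-15, Mul(3, -56)) = Add(-15, -168) = -183)
Mul(Add(Function('V')(0), J), K) = Mul(Add(4, -183), -40) = Mul(-179, -40) = 7160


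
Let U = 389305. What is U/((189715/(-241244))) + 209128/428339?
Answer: -8045697279197772/16252466677 ≈ -4.9504e+5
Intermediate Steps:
U/((189715/(-241244))) + 209128/428339 = 389305/((189715/(-241244))) + 209128/428339 = 389305/((189715*(-1/241244))) + 209128*(1/428339) = 389305/(-189715/241244) + 209128/428339 = 389305*(-241244/189715) + 209128/428339 = -18783499084/37943 + 209128/428339 = -8045697279197772/16252466677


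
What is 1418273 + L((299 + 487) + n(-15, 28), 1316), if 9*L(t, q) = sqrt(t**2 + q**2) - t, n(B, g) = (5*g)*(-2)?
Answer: 12763951/9 + 2*sqrt(496973)/9 ≈ 1.4184e+6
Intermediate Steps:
n(B, g) = -10*g
L(t, q) = -t/9 + sqrt(q**2 + t**2)/9 (L(t, q) = (sqrt(t**2 + q**2) - t)/9 = (sqrt(q**2 + t**2) - t)/9 = -t/9 + sqrt(q**2 + t**2)/9)
1418273 + L((299 + 487) + n(-15, 28), 1316) = 1418273 + (-((299 + 487) - 10*28)/9 + sqrt(1316**2 + ((299 + 487) - 10*28)**2)/9) = 1418273 + (-(786 - 280)/9 + sqrt(1731856 + (786 - 280)**2)/9) = 1418273 + (-1/9*506 + sqrt(1731856 + 506**2)/9) = 1418273 + (-506/9 + sqrt(1731856 + 256036)/9) = 1418273 + (-506/9 + sqrt(1987892)/9) = 1418273 + (-506/9 + (2*sqrt(496973))/9) = 1418273 + (-506/9 + 2*sqrt(496973)/9) = 12763951/9 + 2*sqrt(496973)/9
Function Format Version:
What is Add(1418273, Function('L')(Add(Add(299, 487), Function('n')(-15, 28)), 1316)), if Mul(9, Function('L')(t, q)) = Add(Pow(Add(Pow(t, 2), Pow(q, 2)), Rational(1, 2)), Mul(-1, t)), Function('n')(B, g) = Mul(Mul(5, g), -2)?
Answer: Add(Rational(12763951, 9), Mul(Rational(2, 9), Pow(496973, Rational(1, 2)))) ≈ 1.4184e+6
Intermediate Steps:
Function('n')(B, g) = Mul(-10, g)
Function('L')(t, q) = Add(Mul(Rational(-1, 9), t), Mul(Rational(1, 9), Pow(Add(Pow(q, 2), Pow(t, 2)), Rational(1, 2)))) (Function('L')(t, q) = Mul(Rational(1, 9), Add(Pow(Add(Pow(t, 2), Pow(q, 2)), Rational(1, 2)), Mul(-1, t))) = Mul(Rational(1, 9), Add(Pow(Add(Pow(q, 2), Pow(t, 2)), Rational(1, 2)), Mul(-1, t))) = Add(Mul(Rational(-1, 9), t), Mul(Rational(1, 9), Pow(Add(Pow(q, 2), Pow(t, 2)), Rational(1, 2)))))
Add(1418273, Function('L')(Add(Add(299, 487), Function('n')(-15, 28)), 1316)) = Add(1418273, Add(Mul(Rational(-1, 9), Add(Add(299, 487), Mul(-10, 28))), Mul(Rational(1, 9), Pow(Add(Pow(1316, 2), Pow(Add(Add(299, 487), Mul(-10, 28)), 2)), Rational(1, 2))))) = Add(1418273, Add(Mul(Rational(-1, 9), Add(786, -280)), Mul(Rational(1, 9), Pow(Add(1731856, Pow(Add(786, -280), 2)), Rational(1, 2))))) = Add(1418273, Add(Mul(Rational(-1, 9), 506), Mul(Rational(1, 9), Pow(Add(1731856, Pow(506, 2)), Rational(1, 2))))) = Add(1418273, Add(Rational(-506, 9), Mul(Rational(1, 9), Pow(Add(1731856, 256036), Rational(1, 2))))) = Add(1418273, Add(Rational(-506, 9), Mul(Rational(1, 9), Pow(1987892, Rational(1, 2))))) = Add(1418273, Add(Rational(-506, 9), Mul(Rational(1, 9), Mul(2, Pow(496973, Rational(1, 2)))))) = Add(1418273, Add(Rational(-506, 9), Mul(Rational(2, 9), Pow(496973, Rational(1, 2))))) = Add(Rational(12763951, 9), Mul(Rational(2, 9), Pow(496973, Rational(1, 2))))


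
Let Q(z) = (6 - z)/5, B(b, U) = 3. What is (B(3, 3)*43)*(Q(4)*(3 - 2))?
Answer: 258/5 ≈ 51.600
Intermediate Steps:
Q(z) = 6/5 - z/5 (Q(z) = (6 - z)*(⅕) = 6/5 - z/5)
(B(3, 3)*43)*(Q(4)*(3 - 2)) = (3*43)*((6/5 - ⅕*4)*(3 - 2)) = 129*((6/5 - ⅘)*1) = 129*((⅖)*1) = 129*(⅖) = 258/5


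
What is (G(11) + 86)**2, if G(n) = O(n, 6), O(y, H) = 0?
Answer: 7396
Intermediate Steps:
G(n) = 0
(G(11) + 86)**2 = (0 + 86)**2 = 86**2 = 7396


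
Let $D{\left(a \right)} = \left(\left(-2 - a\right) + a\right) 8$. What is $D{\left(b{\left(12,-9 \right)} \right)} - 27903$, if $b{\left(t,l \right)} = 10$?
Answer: $-27919$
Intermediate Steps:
$D{\left(a \right)} = -16$ ($D{\left(a \right)} = \left(-2\right) 8 = -16$)
$D{\left(b{\left(12,-9 \right)} \right)} - 27903 = -16 - 27903 = -27919$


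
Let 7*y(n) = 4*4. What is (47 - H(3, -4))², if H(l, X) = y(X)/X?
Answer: 110889/49 ≈ 2263.0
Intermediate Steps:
y(n) = 16/7 (y(n) = (4*4)/7 = (⅐)*16 = 16/7)
H(l, X) = 16/(7*X)
(47 - H(3, -4))² = (47 - 16/(7*(-4)))² = (47 - 16*(-1)/(7*4))² = (47 - 1*(-4/7))² = (47 + 4/7)² = (333/7)² = 110889/49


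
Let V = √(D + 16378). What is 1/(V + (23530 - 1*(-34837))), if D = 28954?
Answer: 58367/3406661357 - 2*√11333/3406661357 ≈ 1.7071e-5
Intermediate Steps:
V = 2*√11333 (V = √(28954 + 16378) = √45332 = 2*√11333 ≈ 212.91)
1/(V + (23530 - 1*(-34837))) = 1/(2*√11333 + (23530 - 1*(-34837))) = 1/(2*√11333 + (23530 + 34837)) = 1/(2*√11333 + 58367) = 1/(58367 + 2*√11333)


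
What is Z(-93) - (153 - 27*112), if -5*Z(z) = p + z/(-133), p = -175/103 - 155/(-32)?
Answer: 6291087567/2191840 ≈ 2870.2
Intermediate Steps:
p = 10365/3296 (p = -175*1/103 - 155*(-1/32) = -175/103 + 155/32 = 10365/3296 ≈ 3.1447)
Z(z) = -2073/3296 + z/665 (Z(z) = -(10365/3296 + z/(-133))/5 = -(10365/3296 + z*(-1/133))/5 = -(10365/3296 - z/133)/5 = -2073/3296 + z/665)
Z(-93) - (153 - 27*112) = (-2073/3296 + (1/665)*(-93)) - (153 - 27*112) = (-2073/3296 - 93/665) - (153 - 3024) = -1685073/2191840 - 1*(-2871) = -1685073/2191840 + 2871 = 6291087567/2191840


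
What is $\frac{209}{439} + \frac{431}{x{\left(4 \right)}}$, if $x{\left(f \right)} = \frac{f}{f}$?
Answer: $\frac{189418}{439} \approx 431.48$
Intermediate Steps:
$x{\left(f \right)} = 1$
$\frac{209}{439} + \frac{431}{x{\left(4 \right)}} = \frac{209}{439} + \frac{431}{1} = 209 \cdot \frac{1}{439} + 431 \cdot 1 = \frac{209}{439} + 431 = \frac{189418}{439}$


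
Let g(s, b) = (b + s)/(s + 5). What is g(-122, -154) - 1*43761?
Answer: -1706587/39 ≈ -43759.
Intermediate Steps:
g(s, b) = (b + s)/(5 + s)
g(-122, -154) - 1*43761 = (-154 - 122)/(5 - 122) - 1*43761 = -276/(-117) - 43761 = -1/117*(-276) - 43761 = 92/39 - 43761 = -1706587/39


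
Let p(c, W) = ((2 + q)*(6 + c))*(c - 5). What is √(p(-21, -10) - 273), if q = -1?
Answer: 3*√13 ≈ 10.817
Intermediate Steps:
p(c, W) = (-5 + c)*(6 + c) (p(c, W) = ((2 - 1)*(6 + c))*(c - 5) = (1*(6 + c))*(-5 + c) = (6 + c)*(-5 + c) = (-5 + c)*(6 + c))
√(p(-21, -10) - 273) = √((-30 - 21 + (-21)²) - 273) = √((-30 - 21 + 441) - 273) = √(390 - 273) = √117 = 3*√13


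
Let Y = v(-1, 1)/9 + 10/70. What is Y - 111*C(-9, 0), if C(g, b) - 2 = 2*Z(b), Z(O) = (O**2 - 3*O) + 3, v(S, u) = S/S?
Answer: -55928/63 ≈ -887.75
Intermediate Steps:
v(S, u) = 1
Z(O) = 3 + O**2 - 3*O
Y = 16/63 (Y = 1/9 + 10/70 = 1*(1/9) + 10*(1/70) = 1/9 + 1/7 = 16/63 ≈ 0.25397)
C(g, b) = 8 - 6*b + 2*b**2 (C(g, b) = 2 + 2*(3 + b**2 - 3*b) = 2 + (6 - 6*b + 2*b**2) = 8 - 6*b + 2*b**2)
Y - 111*C(-9, 0) = 16/63 - 111*(8 - 6*0 + 2*0**2) = 16/63 - 111*(8 + 0 + 2*0) = 16/63 - 111*(8 + 0 + 0) = 16/63 - 111*8 = 16/63 - 888 = -55928/63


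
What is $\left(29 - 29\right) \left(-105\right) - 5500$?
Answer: $-5500$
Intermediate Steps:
$\left(29 - 29\right) \left(-105\right) - 5500 = 0 \left(-105\right) - 5500 = 0 - 5500 = -5500$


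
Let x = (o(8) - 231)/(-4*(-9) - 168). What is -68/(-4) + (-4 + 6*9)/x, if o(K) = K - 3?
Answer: 5221/113 ≈ 46.204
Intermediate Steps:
o(K) = -3 + K
x = 113/66 (x = ((-3 + 8) - 231)/(-4*(-9) - 168) = (5 - 231)/(36 - 168) = -226/(-132) = -226*(-1/132) = 113/66 ≈ 1.7121)
-68/(-4) + (-4 + 6*9)/x = -68/(-4) + (-4 + 6*9)/(113/66) = -68*(-¼) + (-4 + 54)*(66/113) = 17 + 50*(66/113) = 17 + 3300/113 = 5221/113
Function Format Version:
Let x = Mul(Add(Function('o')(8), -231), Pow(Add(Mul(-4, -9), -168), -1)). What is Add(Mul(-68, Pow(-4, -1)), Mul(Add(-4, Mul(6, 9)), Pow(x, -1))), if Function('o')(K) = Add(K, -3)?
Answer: Rational(5221, 113) ≈ 46.204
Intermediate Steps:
Function('o')(K) = Add(-3, K)
x = Rational(113, 66) (x = Mul(Add(Add(-3, 8), -231), Pow(Add(Mul(-4, -9), -168), -1)) = Mul(Add(5, -231), Pow(Add(36, -168), -1)) = Mul(-226, Pow(-132, -1)) = Mul(-226, Rational(-1, 132)) = Rational(113, 66) ≈ 1.7121)
Add(Mul(-68, Pow(-4, -1)), Mul(Add(-4, Mul(6, 9)), Pow(x, -1))) = Add(Mul(-68, Pow(-4, -1)), Mul(Add(-4, Mul(6, 9)), Pow(Rational(113, 66), -1))) = Add(Mul(-68, Rational(-1, 4)), Mul(Add(-4, 54), Rational(66, 113))) = Add(17, Mul(50, Rational(66, 113))) = Add(17, Rational(3300, 113)) = Rational(5221, 113)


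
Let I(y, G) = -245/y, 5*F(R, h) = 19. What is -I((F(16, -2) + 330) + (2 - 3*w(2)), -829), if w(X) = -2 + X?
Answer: 1225/1679 ≈ 0.72960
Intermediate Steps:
F(R, h) = 19/5 (F(R, h) = (⅕)*19 = 19/5)
-I((F(16, -2) + 330) + (2 - 3*w(2)), -829) = -(-245)/((19/5 + 330) + (2 - 3*(-2 + 2))) = -(-245)/(1669/5 + (2 - 3*0)) = -(-245)/(1669/5 + (2 + 0)) = -(-245)/(1669/5 + 2) = -(-245)/1679/5 = -(-245)*5/1679 = -1*(-1225/1679) = 1225/1679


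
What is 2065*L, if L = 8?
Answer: 16520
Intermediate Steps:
2065*L = 2065*8 = 16520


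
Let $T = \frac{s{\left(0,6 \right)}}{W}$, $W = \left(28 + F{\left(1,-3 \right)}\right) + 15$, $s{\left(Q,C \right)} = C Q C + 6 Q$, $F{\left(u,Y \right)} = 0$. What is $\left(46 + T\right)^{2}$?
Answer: $2116$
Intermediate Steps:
$s{\left(Q,C \right)} = 6 Q + Q C^{2}$ ($s{\left(Q,C \right)} = Q C^{2} + 6 Q = 6 Q + Q C^{2}$)
$W = 43$ ($W = \left(28 + 0\right) + 15 = 28 + 15 = 43$)
$T = 0$ ($T = \frac{0 \left(6 + 6^{2}\right)}{43} = 0 \left(6 + 36\right) \frac{1}{43} = 0 \cdot 42 \cdot \frac{1}{43} = 0 \cdot \frac{1}{43} = 0$)
$\left(46 + T\right)^{2} = \left(46 + 0\right)^{2} = 46^{2} = 2116$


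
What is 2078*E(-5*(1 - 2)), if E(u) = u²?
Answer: 51950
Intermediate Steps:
2078*E(-5*(1 - 2)) = 2078*(-5*(1 - 2))² = 2078*(-5*(-1))² = 2078*5² = 2078*25 = 51950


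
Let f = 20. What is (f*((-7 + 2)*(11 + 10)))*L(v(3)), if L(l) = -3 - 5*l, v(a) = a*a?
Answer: 100800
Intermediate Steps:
v(a) = a²
(f*((-7 + 2)*(11 + 10)))*L(v(3)) = (20*((-7 + 2)*(11 + 10)))*(-3 - 5*3²) = (20*(-5*21))*(-3 - 5*9) = (20*(-105))*(-3 - 45) = -2100*(-48) = 100800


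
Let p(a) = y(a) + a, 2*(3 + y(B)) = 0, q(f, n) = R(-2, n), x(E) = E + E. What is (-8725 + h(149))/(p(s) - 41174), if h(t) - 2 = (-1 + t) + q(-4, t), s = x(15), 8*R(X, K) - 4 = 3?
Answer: 68593/329176 ≈ 0.20838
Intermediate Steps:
x(E) = 2*E
R(X, K) = 7/8 (R(X, K) = 1/2 + (1/8)*3 = 1/2 + 3/8 = 7/8)
q(f, n) = 7/8
s = 30 (s = 2*15 = 30)
y(B) = -3 (y(B) = -3 + (1/2)*0 = -3 + 0 = -3)
h(t) = 15/8 + t (h(t) = 2 + ((-1 + t) + 7/8) = 2 + (-1/8 + t) = 15/8 + t)
p(a) = -3 + a
(-8725 + h(149))/(p(s) - 41174) = (-8725 + (15/8 + 149))/((-3 + 30) - 41174) = (-8725 + 1207/8)/(27 - 41174) = -68593/8/(-41147) = -68593/8*(-1/41147) = 68593/329176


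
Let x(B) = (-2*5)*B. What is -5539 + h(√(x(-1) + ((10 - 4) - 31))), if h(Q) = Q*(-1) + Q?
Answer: -5539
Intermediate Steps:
x(B) = -10*B
h(Q) = 0 (h(Q) = -Q + Q = 0)
-5539 + h(√(x(-1) + ((10 - 4) - 31))) = -5539 + 0 = -5539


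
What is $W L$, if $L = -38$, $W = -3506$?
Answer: $133228$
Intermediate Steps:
$W L = \left(-3506\right) \left(-38\right) = 133228$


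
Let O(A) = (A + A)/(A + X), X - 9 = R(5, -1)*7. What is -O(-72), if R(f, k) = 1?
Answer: -18/7 ≈ -2.5714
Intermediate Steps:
X = 16 (X = 9 + 1*7 = 9 + 7 = 16)
O(A) = 2*A/(16 + A) (O(A) = (A + A)/(A + 16) = (2*A)/(16 + A) = 2*A/(16 + A))
-O(-72) = -2*(-72)/(16 - 72) = -2*(-72)/(-56) = -2*(-72)*(-1)/56 = -1*18/7 = -18/7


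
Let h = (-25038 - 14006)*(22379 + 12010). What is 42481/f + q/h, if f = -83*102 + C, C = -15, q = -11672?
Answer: -4753205411797/948941998983 ≈ -5.0089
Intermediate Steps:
f = -8481 (f = -83*102 - 15 = -8466 - 15 = -8481)
h = -1342684116 (h = -39044*34389 = -1342684116)
42481/f + q/h = 42481/(-8481) - 11672/(-1342684116) = 42481*(-1/8481) - 11672*(-1/1342684116) = -42481/8481 + 2918/335671029 = -4753205411797/948941998983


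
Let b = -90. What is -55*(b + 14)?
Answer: 4180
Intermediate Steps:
-55*(b + 14) = -55*(-90 + 14) = -55*(-76) = 4180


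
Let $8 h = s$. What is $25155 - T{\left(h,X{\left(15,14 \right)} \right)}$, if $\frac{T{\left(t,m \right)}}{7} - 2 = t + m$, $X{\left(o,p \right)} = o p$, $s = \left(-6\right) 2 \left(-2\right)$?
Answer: $23650$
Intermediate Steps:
$s = 24$ ($s = \left(-12\right) \left(-2\right) = 24$)
$h = 3$ ($h = \frac{1}{8} \cdot 24 = 3$)
$T{\left(t,m \right)} = 14 + 7 m + 7 t$ ($T{\left(t,m \right)} = 14 + 7 \left(t + m\right) = 14 + 7 \left(m + t\right) = 14 + \left(7 m + 7 t\right) = 14 + 7 m + 7 t$)
$25155 - T{\left(h,X{\left(15,14 \right)} \right)} = 25155 - \left(14 + 7 \cdot 15 \cdot 14 + 7 \cdot 3\right) = 25155 - \left(14 + 7 \cdot 210 + 21\right) = 25155 - \left(14 + 1470 + 21\right) = 25155 - 1505 = 23650$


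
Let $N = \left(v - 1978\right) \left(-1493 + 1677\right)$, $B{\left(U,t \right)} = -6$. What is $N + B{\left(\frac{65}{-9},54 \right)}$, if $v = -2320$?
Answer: $-790838$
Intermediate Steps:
$N = -790832$ ($N = \left(-2320 - 1978\right) \left(-1493 + 1677\right) = \left(-4298\right) 184 = -790832$)
$N + B{\left(\frac{65}{-9},54 \right)} = -790832 - 6 = -790838$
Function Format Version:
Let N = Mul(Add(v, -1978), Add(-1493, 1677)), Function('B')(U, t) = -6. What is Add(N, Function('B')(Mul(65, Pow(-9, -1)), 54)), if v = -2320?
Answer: -790838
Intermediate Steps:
N = -790832 (N = Mul(Add(-2320, -1978), Add(-1493, 1677)) = Mul(-4298, 184) = -790832)
Add(N, Function('B')(Mul(65, Pow(-9, -1)), 54)) = Add(-790832, -6) = -790838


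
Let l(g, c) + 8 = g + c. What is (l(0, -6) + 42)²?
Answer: 784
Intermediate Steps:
l(g, c) = -8 + c + g (l(g, c) = -8 + (g + c) = -8 + (c + g) = -8 + c + g)
(l(0, -6) + 42)² = ((-8 - 6 + 0) + 42)² = (-14 + 42)² = 28² = 784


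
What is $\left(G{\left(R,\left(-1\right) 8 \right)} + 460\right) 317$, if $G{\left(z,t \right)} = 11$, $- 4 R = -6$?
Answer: $149307$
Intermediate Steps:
$R = \frac{3}{2}$ ($R = \left(- \frac{1}{4}\right) \left(-6\right) = \frac{3}{2} \approx 1.5$)
$\left(G{\left(R,\left(-1\right) 8 \right)} + 460\right) 317 = \left(11 + 460\right) 317 = 471 \cdot 317 = 149307$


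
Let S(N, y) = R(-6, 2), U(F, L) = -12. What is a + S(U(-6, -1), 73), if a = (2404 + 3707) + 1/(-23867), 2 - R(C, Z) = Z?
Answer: 145851236/23867 ≈ 6111.0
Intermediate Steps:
R(C, Z) = 2 - Z
S(N, y) = 0 (S(N, y) = 2 - 1*2 = 2 - 2 = 0)
a = 145851236/23867 (a = 6111 - 1/23867 = 145851236/23867 ≈ 6111.0)
a + S(U(-6, -1), 73) = 145851236/23867 + 0 = 145851236/23867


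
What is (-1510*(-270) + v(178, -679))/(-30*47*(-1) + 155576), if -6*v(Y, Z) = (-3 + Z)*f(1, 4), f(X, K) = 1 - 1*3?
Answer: 611209/235479 ≈ 2.5956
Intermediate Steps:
f(X, K) = -2 (f(X, K) = 1 - 3 = -2)
v(Y, Z) = -1 + Z/3 (v(Y, Z) = -(-3 + Z)*(-2)/6 = -(6 - 2*Z)/6 = -1 + Z/3)
(-1510*(-270) + v(178, -679))/(-30*47*(-1) + 155576) = (-1510*(-270) + (-1 + (⅓)*(-679)))/(-30*47*(-1) + 155576) = (407700 + (-1 - 679/3))/(-1410*(-1) + 155576) = (407700 - 682/3)/(1410 + 155576) = (1222418/3)/156986 = (1222418/3)*(1/156986) = 611209/235479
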